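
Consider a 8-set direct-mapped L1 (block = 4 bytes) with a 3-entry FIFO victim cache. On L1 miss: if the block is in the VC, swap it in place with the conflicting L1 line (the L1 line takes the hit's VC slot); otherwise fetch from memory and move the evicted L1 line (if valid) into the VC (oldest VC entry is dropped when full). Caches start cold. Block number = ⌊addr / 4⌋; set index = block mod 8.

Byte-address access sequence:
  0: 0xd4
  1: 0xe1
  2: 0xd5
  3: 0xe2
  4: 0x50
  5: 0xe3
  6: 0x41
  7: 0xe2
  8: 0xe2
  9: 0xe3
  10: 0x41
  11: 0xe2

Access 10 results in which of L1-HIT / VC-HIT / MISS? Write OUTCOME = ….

OUTCOME = VC-HIT

0: 0xd4 (blk 53, set 5) → MISS  vc=[]
1: 0xe1 (blk 56, set 0) → MISS  vc=[]
2: 0xd5 (blk 53, set 5) → L1-HIT  vc=[]
3: 0xe2 (blk 56, set 0) → L1-HIT  vc=[]
4: 0x50 (blk 20, set 4) → MISS  vc=[]
5: 0xe3 (blk 56, set 0) → L1-HIT  vc=[]
6: 0x41 (blk 16, set 0) → MISS  vc=[56]
7: 0xe2 (blk 56, set 0) → VC-HIT  vc=[16]
8: 0xe2 (blk 56, set 0) → L1-HIT  vc=[16]
9: 0xe3 (blk 56, set 0) → L1-HIT  vc=[16]
10: 0x41 (blk 16, set 0) → VC-HIT  vc=[56]
11: 0xe2 (blk 56, set 0) → VC-HIT  vc=[16]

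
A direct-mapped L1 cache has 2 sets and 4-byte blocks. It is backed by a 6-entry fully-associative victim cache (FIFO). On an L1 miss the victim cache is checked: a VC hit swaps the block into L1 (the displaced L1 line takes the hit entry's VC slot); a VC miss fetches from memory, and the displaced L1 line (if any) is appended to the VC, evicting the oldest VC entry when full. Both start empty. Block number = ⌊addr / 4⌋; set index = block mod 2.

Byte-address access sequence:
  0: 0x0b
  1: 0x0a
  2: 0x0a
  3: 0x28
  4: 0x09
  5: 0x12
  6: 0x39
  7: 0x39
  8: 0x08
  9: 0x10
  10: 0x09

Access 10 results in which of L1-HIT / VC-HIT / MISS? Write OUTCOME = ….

#0 0xb→b2/s0 MISS; vc=[]
#1 0xa→b2/s0 L1-HIT; vc=[]
#2 0xa→b2/s0 L1-HIT; vc=[]
#3 0x28→b10/s0 MISS; vc=[2]
#4 0x9→b2/s0 VC-HIT; vc=[10]
#5 0x12→b4/s0 MISS; vc=[10,2]
#6 0x39→b14/s0 MISS; vc=[10,2,4]
#7 0x39→b14/s0 L1-HIT; vc=[10,2,4]
#8 0x8→b2/s0 VC-HIT; vc=[10,14,4]
#9 0x10→b4/s0 VC-HIT; vc=[10,14,2]
#10 0x9→b2/s0 VC-HIT; vc=[10,14,4]

OUTCOME = VC-HIT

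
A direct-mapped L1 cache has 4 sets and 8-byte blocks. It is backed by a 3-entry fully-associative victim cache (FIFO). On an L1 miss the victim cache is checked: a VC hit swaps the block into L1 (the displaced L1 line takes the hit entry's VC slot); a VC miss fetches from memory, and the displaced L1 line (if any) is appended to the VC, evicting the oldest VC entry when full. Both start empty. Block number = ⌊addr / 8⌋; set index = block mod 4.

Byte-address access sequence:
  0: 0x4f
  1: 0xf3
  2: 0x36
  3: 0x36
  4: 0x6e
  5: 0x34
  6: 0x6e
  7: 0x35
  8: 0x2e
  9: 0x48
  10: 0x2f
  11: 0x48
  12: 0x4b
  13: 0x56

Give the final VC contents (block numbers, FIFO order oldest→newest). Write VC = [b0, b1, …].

#0 0x4f→b9/s1 MISS; vc=[]
#1 0xf3→b30/s2 MISS; vc=[]
#2 0x36→b6/s2 MISS; vc=[30]
#3 0x36→b6/s2 L1-HIT; vc=[30]
#4 0x6e→b13/s1 MISS; vc=[30,9]
#5 0x34→b6/s2 L1-HIT; vc=[30,9]
#6 0x6e→b13/s1 L1-HIT; vc=[30,9]
#7 0x35→b6/s2 L1-HIT; vc=[30,9]
#8 0x2e→b5/s1 MISS; vc=[30,9,13]
#9 0x48→b9/s1 VC-HIT; vc=[30,5,13]
#10 0x2f→b5/s1 VC-HIT; vc=[30,9,13]
#11 0x48→b9/s1 VC-HIT; vc=[30,5,13]
#12 0x4b→b9/s1 L1-HIT; vc=[30,5,13]
#13 0x56→b10/s2 MISS; vc=[5,13,6]

VC = [5, 13, 6]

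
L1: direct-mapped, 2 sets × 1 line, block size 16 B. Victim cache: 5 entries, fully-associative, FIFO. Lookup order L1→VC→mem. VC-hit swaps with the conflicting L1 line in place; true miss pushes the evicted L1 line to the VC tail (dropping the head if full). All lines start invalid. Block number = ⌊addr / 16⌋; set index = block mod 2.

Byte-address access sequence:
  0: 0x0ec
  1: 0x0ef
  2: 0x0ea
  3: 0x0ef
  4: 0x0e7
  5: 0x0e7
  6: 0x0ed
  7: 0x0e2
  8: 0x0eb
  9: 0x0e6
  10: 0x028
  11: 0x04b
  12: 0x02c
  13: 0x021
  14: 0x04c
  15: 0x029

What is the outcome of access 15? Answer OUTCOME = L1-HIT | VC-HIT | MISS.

0: 0xec (blk 14, set 0) → MISS  vc=[]
1: 0xef (blk 14, set 0) → L1-HIT  vc=[]
2: 0xea (blk 14, set 0) → L1-HIT  vc=[]
3: 0xef (blk 14, set 0) → L1-HIT  vc=[]
4: 0xe7 (blk 14, set 0) → L1-HIT  vc=[]
5: 0xe7 (blk 14, set 0) → L1-HIT  vc=[]
6: 0xed (blk 14, set 0) → L1-HIT  vc=[]
7: 0xe2 (blk 14, set 0) → L1-HIT  vc=[]
8: 0xeb (blk 14, set 0) → L1-HIT  vc=[]
9: 0xe6 (blk 14, set 0) → L1-HIT  vc=[]
10: 0x28 (blk 2, set 0) → MISS  vc=[14]
11: 0x4b (blk 4, set 0) → MISS  vc=[14, 2]
12: 0x2c (blk 2, set 0) → VC-HIT  vc=[14, 4]
13: 0x21 (blk 2, set 0) → L1-HIT  vc=[14, 4]
14: 0x4c (blk 4, set 0) → VC-HIT  vc=[14, 2]
15: 0x29 (blk 2, set 0) → VC-HIT  vc=[14, 4]

OUTCOME = VC-HIT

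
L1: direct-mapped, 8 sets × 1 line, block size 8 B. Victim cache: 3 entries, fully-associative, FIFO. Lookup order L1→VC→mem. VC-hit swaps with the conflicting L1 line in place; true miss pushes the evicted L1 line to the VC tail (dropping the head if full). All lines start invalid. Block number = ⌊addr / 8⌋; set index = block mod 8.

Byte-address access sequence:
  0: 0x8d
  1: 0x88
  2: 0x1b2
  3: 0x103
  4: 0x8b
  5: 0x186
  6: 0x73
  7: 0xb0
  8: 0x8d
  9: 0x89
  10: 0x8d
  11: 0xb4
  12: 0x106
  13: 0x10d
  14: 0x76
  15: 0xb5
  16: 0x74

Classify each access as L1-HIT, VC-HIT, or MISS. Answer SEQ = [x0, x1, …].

SEQ = [MISS, L1-HIT, MISS, MISS, L1-HIT, MISS, MISS, MISS, L1-HIT, L1-HIT, L1-HIT, L1-HIT, VC-HIT, MISS, VC-HIT, VC-HIT, VC-HIT]

#0 0x8d→b17/s1 MISS; vc=[]
#1 0x88→b17/s1 L1-HIT; vc=[]
#2 0x1b2→b54/s6 MISS; vc=[]
#3 0x103→b32/s0 MISS; vc=[]
#4 0x8b→b17/s1 L1-HIT; vc=[]
#5 0x186→b48/s0 MISS; vc=[32]
#6 0x73→b14/s6 MISS; vc=[32,54]
#7 0xb0→b22/s6 MISS; vc=[32,54,14]
#8 0x8d→b17/s1 L1-HIT; vc=[32,54,14]
#9 0x89→b17/s1 L1-HIT; vc=[32,54,14]
#10 0x8d→b17/s1 L1-HIT; vc=[32,54,14]
#11 0xb4→b22/s6 L1-HIT; vc=[32,54,14]
#12 0x106→b32/s0 VC-HIT; vc=[48,54,14]
#13 0x10d→b33/s1 MISS; vc=[54,14,17]
#14 0x76→b14/s6 VC-HIT; vc=[54,22,17]
#15 0xb5→b22/s6 VC-HIT; vc=[54,14,17]
#16 0x74→b14/s6 VC-HIT; vc=[54,22,17]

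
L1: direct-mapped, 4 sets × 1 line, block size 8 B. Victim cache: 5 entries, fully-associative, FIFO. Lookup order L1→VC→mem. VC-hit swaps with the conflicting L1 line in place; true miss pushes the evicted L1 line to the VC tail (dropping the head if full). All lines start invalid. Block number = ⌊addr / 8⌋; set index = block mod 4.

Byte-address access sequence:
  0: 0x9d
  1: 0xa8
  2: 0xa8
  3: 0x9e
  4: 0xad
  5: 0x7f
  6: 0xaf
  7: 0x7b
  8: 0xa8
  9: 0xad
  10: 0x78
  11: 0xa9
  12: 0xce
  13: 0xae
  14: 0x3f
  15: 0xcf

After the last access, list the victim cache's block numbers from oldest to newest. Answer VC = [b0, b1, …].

VC = [19, 21, 15]

0: 0x9d (blk 19, set 3) → MISS  vc=[]
1: 0xa8 (blk 21, set 1) → MISS  vc=[]
2: 0xa8 (blk 21, set 1) → L1-HIT  vc=[]
3: 0x9e (blk 19, set 3) → L1-HIT  vc=[]
4: 0xad (blk 21, set 1) → L1-HIT  vc=[]
5: 0x7f (blk 15, set 3) → MISS  vc=[19]
6: 0xaf (blk 21, set 1) → L1-HIT  vc=[19]
7: 0x7b (blk 15, set 3) → L1-HIT  vc=[19]
8: 0xa8 (blk 21, set 1) → L1-HIT  vc=[19]
9: 0xad (blk 21, set 1) → L1-HIT  vc=[19]
10: 0x78 (blk 15, set 3) → L1-HIT  vc=[19]
11: 0xa9 (blk 21, set 1) → L1-HIT  vc=[19]
12: 0xce (blk 25, set 1) → MISS  vc=[19, 21]
13: 0xae (blk 21, set 1) → VC-HIT  vc=[19, 25]
14: 0x3f (blk 7, set 3) → MISS  vc=[19, 25, 15]
15: 0xcf (blk 25, set 1) → VC-HIT  vc=[19, 21, 15]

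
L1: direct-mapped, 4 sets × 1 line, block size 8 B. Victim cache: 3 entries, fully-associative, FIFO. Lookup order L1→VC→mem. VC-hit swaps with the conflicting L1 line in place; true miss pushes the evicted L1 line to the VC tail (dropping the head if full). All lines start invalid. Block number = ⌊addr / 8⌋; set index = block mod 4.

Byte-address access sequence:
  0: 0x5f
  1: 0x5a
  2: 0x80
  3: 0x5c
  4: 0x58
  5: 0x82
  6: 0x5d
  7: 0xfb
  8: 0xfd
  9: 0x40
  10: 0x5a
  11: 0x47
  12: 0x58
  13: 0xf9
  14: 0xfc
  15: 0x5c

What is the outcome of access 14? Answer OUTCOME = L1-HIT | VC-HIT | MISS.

0: 0x5f (blk 11, set 3) → MISS  vc=[]
1: 0x5a (blk 11, set 3) → L1-HIT  vc=[]
2: 0x80 (blk 16, set 0) → MISS  vc=[]
3: 0x5c (blk 11, set 3) → L1-HIT  vc=[]
4: 0x58 (blk 11, set 3) → L1-HIT  vc=[]
5: 0x82 (blk 16, set 0) → L1-HIT  vc=[]
6: 0x5d (blk 11, set 3) → L1-HIT  vc=[]
7: 0xfb (blk 31, set 3) → MISS  vc=[11]
8: 0xfd (blk 31, set 3) → L1-HIT  vc=[11]
9: 0x40 (blk 8, set 0) → MISS  vc=[11, 16]
10: 0x5a (blk 11, set 3) → VC-HIT  vc=[31, 16]
11: 0x47 (blk 8, set 0) → L1-HIT  vc=[31, 16]
12: 0x58 (blk 11, set 3) → L1-HIT  vc=[31, 16]
13: 0xf9 (blk 31, set 3) → VC-HIT  vc=[11, 16]
14: 0xfc (blk 31, set 3) → L1-HIT  vc=[11, 16]
15: 0x5c (blk 11, set 3) → VC-HIT  vc=[31, 16]

OUTCOME = L1-HIT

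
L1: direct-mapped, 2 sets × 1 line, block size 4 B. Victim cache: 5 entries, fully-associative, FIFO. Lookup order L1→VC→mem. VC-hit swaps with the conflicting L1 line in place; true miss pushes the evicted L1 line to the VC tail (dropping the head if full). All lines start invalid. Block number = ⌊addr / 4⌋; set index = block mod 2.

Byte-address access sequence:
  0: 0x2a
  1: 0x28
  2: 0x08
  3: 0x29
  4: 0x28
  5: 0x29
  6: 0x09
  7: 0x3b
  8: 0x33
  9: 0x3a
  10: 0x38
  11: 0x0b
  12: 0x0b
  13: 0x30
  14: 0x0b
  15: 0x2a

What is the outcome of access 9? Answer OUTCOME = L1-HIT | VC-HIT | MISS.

OUTCOME = VC-HIT

0: 0x2a (blk 10, set 0) → MISS  vc=[]
1: 0x28 (blk 10, set 0) → L1-HIT  vc=[]
2: 0x8 (blk 2, set 0) → MISS  vc=[10]
3: 0x29 (blk 10, set 0) → VC-HIT  vc=[2]
4: 0x28 (blk 10, set 0) → L1-HIT  vc=[2]
5: 0x29 (blk 10, set 0) → L1-HIT  vc=[2]
6: 0x9 (blk 2, set 0) → VC-HIT  vc=[10]
7: 0x3b (blk 14, set 0) → MISS  vc=[10, 2]
8: 0x33 (blk 12, set 0) → MISS  vc=[10, 2, 14]
9: 0x3a (blk 14, set 0) → VC-HIT  vc=[10, 2, 12]
10: 0x38 (blk 14, set 0) → L1-HIT  vc=[10, 2, 12]
11: 0xb (blk 2, set 0) → VC-HIT  vc=[10, 14, 12]
12: 0xb (blk 2, set 0) → L1-HIT  vc=[10, 14, 12]
13: 0x30 (blk 12, set 0) → VC-HIT  vc=[10, 14, 2]
14: 0xb (blk 2, set 0) → VC-HIT  vc=[10, 14, 12]
15: 0x2a (blk 10, set 0) → VC-HIT  vc=[2, 14, 12]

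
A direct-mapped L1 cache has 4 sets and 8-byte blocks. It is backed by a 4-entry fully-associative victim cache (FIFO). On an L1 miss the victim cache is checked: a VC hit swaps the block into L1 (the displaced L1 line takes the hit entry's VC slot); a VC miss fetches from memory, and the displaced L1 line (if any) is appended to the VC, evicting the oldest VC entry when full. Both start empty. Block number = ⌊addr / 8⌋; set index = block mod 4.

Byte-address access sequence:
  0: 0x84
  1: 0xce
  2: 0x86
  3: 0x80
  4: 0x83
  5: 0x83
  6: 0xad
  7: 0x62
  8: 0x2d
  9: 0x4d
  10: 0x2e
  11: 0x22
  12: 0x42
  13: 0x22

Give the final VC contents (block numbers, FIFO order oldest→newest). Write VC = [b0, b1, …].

0: 0x84 (blk 16, set 0) → MISS  vc=[]
1: 0xce (blk 25, set 1) → MISS  vc=[]
2: 0x86 (blk 16, set 0) → L1-HIT  vc=[]
3: 0x80 (blk 16, set 0) → L1-HIT  vc=[]
4: 0x83 (blk 16, set 0) → L1-HIT  vc=[]
5: 0x83 (blk 16, set 0) → L1-HIT  vc=[]
6: 0xad (blk 21, set 1) → MISS  vc=[25]
7: 0x62 (blk 12, set 0) → MISS  vc=[25, 16]
8: 0x2d (blk 5, set 1) → MISS  vc=[25, 16, 21]
9: 0x4d (blk 9, set 1) → MISS  vc=[25, 16, 21, 5]
10: 0x2e (blk 5, set 1) → VC-HIT  vc=[25, 16, 21, 9]
11: 0x22 (blk 4, set 0) → MISS  vc=[16, 21, 9, 12]
12: 0x42 (blk 8, set 0) → MISS  vc=[21, 9, 12, 4]
13: 0x22 (blk 4, set 0) → VC-HIT  vc=[21, 9, 12, 8]

VC = [21, 9, 12, 8]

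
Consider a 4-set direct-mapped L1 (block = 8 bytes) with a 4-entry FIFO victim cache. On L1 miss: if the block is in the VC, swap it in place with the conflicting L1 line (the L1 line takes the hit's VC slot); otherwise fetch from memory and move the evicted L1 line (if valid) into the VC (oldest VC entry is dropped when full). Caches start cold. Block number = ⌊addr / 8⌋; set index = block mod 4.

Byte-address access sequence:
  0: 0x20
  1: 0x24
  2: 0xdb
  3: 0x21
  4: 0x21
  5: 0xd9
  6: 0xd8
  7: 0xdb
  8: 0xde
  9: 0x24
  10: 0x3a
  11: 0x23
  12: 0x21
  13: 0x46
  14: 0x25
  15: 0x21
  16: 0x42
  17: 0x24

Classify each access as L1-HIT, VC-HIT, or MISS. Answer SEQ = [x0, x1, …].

  [0] addr=0x20 blk=4 s=0: MISS | VC []
  [1] addr=0x24 blk=4 s=0: L1-HIT | VC []
  [2] addr=0xdb blk=27 s=3: MISS | VC []
  [3] addr=0x21 blk=4 s=0: L1-HIT | VC []
  [4] addr=0x21 blk=4 s=0: L1-HIT | VC []
  [5] addr=0xd9 blk=27 s=3: L1-HIT | VC []
  [6] addr=0xd8 blk=27 s=3: L1-HIT | VC []
  [7] addr=0xdb blk=27 s=3: L1-HIT | VC []
  [8] addr=0xde blk=27 s=3: L1-HIT | VC []
  [9] addr=0x24 blk=4 s=0: L1-HIT | VC []
  [10] addr=0x3a blk=7 s=3: MISS | VC [27]
  [11] addr=0x23 blk=4 s=0: L1-HIT | VC [27]
  [12] addr=0x21 blk=4 s=0: L1-HIT | VC [27]
  [13] addr=0x46 blk=8 s=0: MISS | VC [27, 4]
  [14] addr=0x25 blk=4 s=0: VC-HIT | VC [27, 8]
  [15] addr=0x21 blk=4 s=0: L1-HIT | VC [27, 8]
  [16] addr=0x42 blk=8 s=0: VC-HIT | VC [27, 4]
  [17] addr=0x24 blk=4 s=0: VC-HIT | VC [27, 8]

SEQ = [MISS, L1-HIT, MISS, L1-HIT, L1-HIT, L1-HIT, L1-HIT, L1-HIT, L1-HIT, L1-HIT, MISS, L1-HIT, L1-HIT, MISS, VC-HIT, L1-HIT, VC-HIT, VC-HIT]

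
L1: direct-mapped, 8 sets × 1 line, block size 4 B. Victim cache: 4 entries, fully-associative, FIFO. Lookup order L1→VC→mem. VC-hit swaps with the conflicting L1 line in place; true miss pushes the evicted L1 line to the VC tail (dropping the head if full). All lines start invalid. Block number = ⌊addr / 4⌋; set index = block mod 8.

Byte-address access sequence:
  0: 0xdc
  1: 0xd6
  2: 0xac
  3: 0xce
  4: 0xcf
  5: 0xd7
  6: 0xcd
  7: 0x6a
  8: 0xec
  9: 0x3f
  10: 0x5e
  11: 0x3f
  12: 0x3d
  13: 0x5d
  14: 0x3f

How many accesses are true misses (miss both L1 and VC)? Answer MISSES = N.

0: 0xdc (blk 55, set 7) → MISS  vc=[]
1: 0xd6 (blk 53, set 5) → MISS  vc=[]
2: 0xac (blk 43, set 3) → MISS  vc=[]
3: 0xce (blk 51, set 3) → MISS  vc=[43]
4: 0xcf (blk 51, set 3) → L1-HIT  vc=[43]
5: 0xd7 (blk 53, set 5) → L1-HIT  vc=[43]
6: 0xcd (blk 51, set 3) → L1-HIT  vc=[43]
7: 0x6a (blk 26, set 2) → MISS  vc=[43]
8: 0xec (blk 59, set 3) → MISS  vc=[43, 51]
9: 0x3f (blk 15, set 7) → MISS  vc=[43, 51, 55]
10: 0x5e (blk 23, set 7) → MISS  vc=[43, 51, 55, 15]
11: 0x3f (blk 15, set 7) → VC-HIT  vc=[43, 51, 55, 23]
12: 0x3d (blk 15, set 7) → L1-HIT  vc=[43, 51, 55, 23]
13: 0x5d (blk 23, set 7) → VC-HIT  vc=[43, 51, 55, 15]
14: 0x3f (blk 15, set 7) → VC-HIT  vc=[43, 51, 55, 23]

MISSES = 8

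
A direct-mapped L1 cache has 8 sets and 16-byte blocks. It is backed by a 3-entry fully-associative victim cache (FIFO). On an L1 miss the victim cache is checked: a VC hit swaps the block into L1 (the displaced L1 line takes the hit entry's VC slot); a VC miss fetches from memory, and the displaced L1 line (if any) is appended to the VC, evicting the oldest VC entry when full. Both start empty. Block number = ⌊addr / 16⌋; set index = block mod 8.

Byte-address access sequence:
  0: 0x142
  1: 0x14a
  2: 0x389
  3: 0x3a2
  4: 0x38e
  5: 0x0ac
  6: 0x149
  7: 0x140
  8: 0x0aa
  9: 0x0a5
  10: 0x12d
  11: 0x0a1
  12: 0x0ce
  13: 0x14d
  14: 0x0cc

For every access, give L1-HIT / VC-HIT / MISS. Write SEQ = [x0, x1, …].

#0 0x142→b20/s4 MISS; vc=[]
#1 0x14a→b20/s4 L1-HIT; vc=[]
#2 0x389→b56/s0 MISS; vc=[]
#3 0x3a2→b58/s2 MISS; vc=[]
#4 0x38e→b56/s0 L1-HIT; vc=[]
#5 0xac→b10/s2 MISS; vc=[58]
#6 0x149→b20/s4 L1-HIT; vc=[58]
#7 0x140→b20/s4 L1-HIT; vc=[58]
#8 0xaa→b10/s2 L1-HIT; vc=[58]
#9 0xa5→b10/s2 L1-HIT; vc=[58]
#10 0x12d→b18/s2 MISS; vc=[58,10]
#11 0xa1→b10/s2 VC-HIT; vc=[58,18]
#12 0xce→b12/s4 MISS; vc=[58,18,20]
#13 0x14d→b20/s4 VC-HIT; vc=[58,18,12]
#14 0xcc→b12/s4 VC-HIT; vc=[58,18,20]

SEQ = [MISS, L1-HIT, MISS, MISS, L1-HIT, MISS, L1-HIT, L1-HIT, L1-HIT, L1-HIT, MISS, VC-HIT, MISS, VC-HIT, VC-HIT]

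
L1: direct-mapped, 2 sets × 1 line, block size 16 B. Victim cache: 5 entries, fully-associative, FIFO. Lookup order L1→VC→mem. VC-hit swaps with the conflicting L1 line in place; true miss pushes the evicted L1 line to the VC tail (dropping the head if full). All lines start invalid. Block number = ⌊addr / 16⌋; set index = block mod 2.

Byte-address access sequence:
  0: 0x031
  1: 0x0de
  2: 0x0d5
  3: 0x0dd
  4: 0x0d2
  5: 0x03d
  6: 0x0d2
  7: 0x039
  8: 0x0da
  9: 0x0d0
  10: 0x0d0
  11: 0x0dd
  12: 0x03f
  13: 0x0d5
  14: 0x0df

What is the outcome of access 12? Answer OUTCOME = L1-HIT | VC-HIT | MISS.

  [0] addr=0x31 blk=3 s=1: MISS | VC []
  [1] addr=0xde blk=13 s=1: MISS | VC [3]
  [2] addr=0xd5 blk=13 s=1: L1-HIT | VC [3]
  [3] addr=0xdd blk=13 s=1: L1-HIT | VC [3]
  [4] addr=0xd2 blk=13 s=1: L1-HIT | VC [3]
  [5] addr=0x3d blk=3 s=1: VC-HIT | VC [13]
  [6] addr=0xd2 blk=13 s=1: VC-HIT | VC [3]
  [7] addr=0x39 blk=3 s=1: VC-HIT | VC [13]
  [8] addr=0xda blk=13 s=1: VC-HIT | VC [3]
  [9] addr=0xd0 blk=13 s=1: L1-HIT | VC [3]
  [10] addr=0xd0 blk=13 s=1: L1-HIT | VC [3]
  [11] addr=0xdd blk=13 s=1: L1-HIT | VC [3]
  [12] addr=0x3f blk=3 s=1: VC-HIT | VC [13]
  [13] addr=0xd5 blk=13 s=1: VC-HIT | VC [3]
  [14] addr=0xdf blk=13 s=1: L1-HIT | VC [3]

OUTCOME = VC-HIT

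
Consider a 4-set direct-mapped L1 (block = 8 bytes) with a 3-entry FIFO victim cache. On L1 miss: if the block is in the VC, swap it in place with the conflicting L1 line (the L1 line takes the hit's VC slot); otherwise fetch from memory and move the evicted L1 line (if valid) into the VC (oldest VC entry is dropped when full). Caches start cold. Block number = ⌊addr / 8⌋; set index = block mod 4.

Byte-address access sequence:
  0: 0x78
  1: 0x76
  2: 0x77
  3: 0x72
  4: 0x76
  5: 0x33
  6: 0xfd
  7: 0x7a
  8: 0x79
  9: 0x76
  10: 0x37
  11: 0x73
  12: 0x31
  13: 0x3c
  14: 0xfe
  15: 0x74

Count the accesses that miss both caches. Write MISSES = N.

MISSES = 5

  [0] addr=0x78 blk=15 s=3: MISS | VC []
  [1] addr=0x76 blk=14 s=2: MISS | VC []
  [2] addr=0x77 blk=14 s=2: L1-HIT | VC []
  [3] addr=0x72 blk=14 s=2: L1-HIT | VC []
  [4] addr=0x76 blk=14 s=2: L1-HIT | VC []
  [5] addr=0x33 blk=6 s=2: MISS | VC [14]
  [6] addr=0xfd blk=31 s=3: MISS | VC [14, 15]
  [7] addr=0x7a blk=15 s=3: VC-HIT | VC [14, 31]
  [8] addr=0x79 blk=15 s=3: L1-HIT | VC [14, 31]
  [9] addr=0x76 blk=14 s=2: VC-HIT | VC [6, 31]
  [10] addr=0x37 blk=6 s=2: VC-HIT | VC [14, 31]
  [11] addr=0x73 blk=14 s=2: VC-HIT | VC [6, 31]
  [12] addr=0x31 blk=6 s=2: VC-HIT | VC [14, 31]
  [13] addr=0x3c blk=7 s=3: MISS | VC [14, 31, 15]
  [14] addr=0xfe blk=31 s=3: VC-HIT | VC [14, 7, 15]
  [15] addr=0x74 blk=14 s=2: VC-HIT | VC [6, 7, 15]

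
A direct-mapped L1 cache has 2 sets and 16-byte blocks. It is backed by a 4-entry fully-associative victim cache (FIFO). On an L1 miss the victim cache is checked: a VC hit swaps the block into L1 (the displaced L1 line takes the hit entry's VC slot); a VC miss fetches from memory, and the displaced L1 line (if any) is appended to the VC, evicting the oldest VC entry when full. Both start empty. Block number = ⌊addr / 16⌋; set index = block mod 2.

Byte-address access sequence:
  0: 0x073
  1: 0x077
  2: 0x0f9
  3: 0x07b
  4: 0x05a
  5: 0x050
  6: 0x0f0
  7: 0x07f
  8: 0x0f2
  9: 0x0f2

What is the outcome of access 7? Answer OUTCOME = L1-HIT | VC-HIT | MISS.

OUTCOME = VC-HIT

  [0] addr=0x73 blk=7 s=1: MISS | VC []
  [1] addr=0x77 blk=7 s=1: L1-HIT | VC []
  [2] addr=0xf9 blk=15 s=1: MISS | VC [7]
  [3] addr=0x7b blk=7 s=1: VC-HIT | VC [15]
  [4] addr=0x5a blk=5 s=1: MISS | VC [15, 7]
  [5] addr=0x50 blk=5 s=1: L1-HIT | VC [15, 7]
  [6] addr=0xf0 blk=15 s=1: VC-HIT | VC [5, 7]
  [7] addr=0x7f blk=7 s=1: VC-HIT | VC [5, 15]
  [8] addr=0xf2 blk=15 s=1: VC-HIT | VC [5, 7]
  [9] addr=0xf2 blk=15 s=1: L1-HIT | VC [5, 7]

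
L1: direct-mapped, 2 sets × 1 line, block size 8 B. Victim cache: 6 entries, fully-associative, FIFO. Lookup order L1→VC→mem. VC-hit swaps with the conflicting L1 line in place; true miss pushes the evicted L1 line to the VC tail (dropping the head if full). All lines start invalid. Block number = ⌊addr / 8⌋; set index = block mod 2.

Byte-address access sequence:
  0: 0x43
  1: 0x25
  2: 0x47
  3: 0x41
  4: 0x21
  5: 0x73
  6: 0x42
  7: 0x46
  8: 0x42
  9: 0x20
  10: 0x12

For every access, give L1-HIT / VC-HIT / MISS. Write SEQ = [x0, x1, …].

SEQ = [MISS, MISS, VC-HIT, L1-HIT, VC-HIT, MISS, VC-HIT, L1-HIT, L1-HIT, VC-HIT, MISS]

0: 0x43 (blk 8, set 0) → MISS  vc=[]
1: 0x25 (blk 4, set 0) → MISS  vc=[8]
2: 0x47 (blk 8, set 0) → VC-HIT  vc=[4]
3: 0x41 (blk 8, set 0) → L1-HIT  vc=[4]
4: 0x21 (blk 4, set 0) → VC-HIT  vc=[8]
5: 0x73 (blk 14, set 0) → MISS  vc=[8, 4]
6: 0x42 (blk 8, set 0) → VC-HIT  vc=[14, 4]
7: 0x46 (blk 8, set 0) → L1-HIT  vc=[14, 4]
8: 0x42 (blk 8, set 0) → L1-HIT  vc=[14, 4]
9: 0x20 (blk 4, set 0) → VC-HIT  vc=[14, 8]
10: 0x12 (blk 2, set 0) → MISS  vc=[14, 8, 4]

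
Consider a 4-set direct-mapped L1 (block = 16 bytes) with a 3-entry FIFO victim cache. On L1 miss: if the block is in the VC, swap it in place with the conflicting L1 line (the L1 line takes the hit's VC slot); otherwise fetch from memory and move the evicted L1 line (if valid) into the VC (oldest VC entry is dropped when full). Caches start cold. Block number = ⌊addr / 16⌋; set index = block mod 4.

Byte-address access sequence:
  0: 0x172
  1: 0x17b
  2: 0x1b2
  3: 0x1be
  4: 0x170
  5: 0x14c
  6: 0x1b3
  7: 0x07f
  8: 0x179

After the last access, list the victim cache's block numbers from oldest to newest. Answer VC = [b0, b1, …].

VC = [7, 27]

#0 0x172→b23/s3 MISS; vc=[]
#1 0x17b→b23/s3 L1-HIT; vc=[]
#2 0x1b2→b27/s3 MISS; vc=[23]
#3 0x1be→b27/s3 L1-HIT; vc=[23]
#4 0x170→b23/s3 VC-HIT; vc=[27]
#5 0x14c→b20/s0 MISS; vc=[27]
#6 0x1b3→b27/s3 VC-HIT; vc=[23]
#7 0x7f→b7/s3 MISS; vc=[23,27]
#8 0x179→b23/s3 VC-HIT; vc=[7,27]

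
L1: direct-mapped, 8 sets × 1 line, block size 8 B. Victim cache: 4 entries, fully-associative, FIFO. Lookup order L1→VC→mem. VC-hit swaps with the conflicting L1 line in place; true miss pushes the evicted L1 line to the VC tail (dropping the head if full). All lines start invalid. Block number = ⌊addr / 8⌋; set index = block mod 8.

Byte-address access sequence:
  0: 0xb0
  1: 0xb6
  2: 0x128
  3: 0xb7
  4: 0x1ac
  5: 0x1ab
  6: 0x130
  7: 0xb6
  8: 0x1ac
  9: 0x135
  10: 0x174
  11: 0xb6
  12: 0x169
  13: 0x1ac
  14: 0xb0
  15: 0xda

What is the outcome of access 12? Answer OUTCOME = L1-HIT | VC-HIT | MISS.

OUTCOME = MISS

#0 0xb0→b22/s6 MISS; vc=[]
#1 0xb6→b22/s6 L1-HIT; vc=[]
#2 0x128→b37/s5 MISS; vc=[]
#3 0xb7→b22/s6 L1-HIT; vc=[]
#4 0x1ac→b53/s5 MISS; vc=[37]
#5 0x1ab→b53/s5 L1-HIT; vc=[37]
#6 0x130→b38/s6 MISS; vc=[37,22]
#7 0xb6→b22/s6 VC-HIT; vc=[37,38]
#8 0x1ac→b53/s5 L1-HIT; vc=[37,38]
#9 0x135→b38/s6 VC-HIT; vc=[37,22]
#10 0x174→b46/s6 MISS; vc=[37,22,38]
#11 0xb6→b22/s6 VC-HIT; vc=[37,46,38]
#12 0x169→b45/s5 MISS; vc=[37,46,38,53]
#13 0x1ac→b53/s5 VC-HIT; vc=[37,46,38,45]
#14 0xb0→b22/s6 L1-HIT; vc=[37,46,38,45]
#15 0xda→b27/s3 MISS; vc=[37,46,38,45]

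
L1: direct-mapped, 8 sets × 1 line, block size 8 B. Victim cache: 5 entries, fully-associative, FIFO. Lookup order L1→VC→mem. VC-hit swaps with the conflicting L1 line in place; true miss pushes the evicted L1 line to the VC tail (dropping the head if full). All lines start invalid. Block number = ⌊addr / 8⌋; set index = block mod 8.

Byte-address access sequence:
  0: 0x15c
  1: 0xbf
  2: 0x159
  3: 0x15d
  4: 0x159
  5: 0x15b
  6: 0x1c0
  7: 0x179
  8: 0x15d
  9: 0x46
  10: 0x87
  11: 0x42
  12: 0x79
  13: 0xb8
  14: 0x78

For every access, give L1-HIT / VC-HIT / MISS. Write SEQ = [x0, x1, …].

SEQ = [MISS, MISS, L1-HIT, L1-HIT, L1-HIT, L1-HIT, MISS, MISS, L1-HIT, MISS, MISS, VC-HIT, MISS, VC-HIT, VC-HIT]

#0 0x15c→b43/s3 MISS; vc=[]
#1 0xbf→b23/s7 MISS; vc=[]
#2 0x159→b43/s3 L1-HIT; vc=[]
#3 0x15d→b43/s3 L1-HIT; vc=[]
#4 0x159→b43/s3 L1-HIT; vc=[]
#5 0x15b→b43/s3 L1-HIT; vc=[]
#6 0x1c0→b56/s0 MISS; vc=[]
#7 0x179→b47/s7 MISS; vc=[23]
#8 0x15d→b43/s3 L1-HIT; vc=[23]
#9 0x46→b8/s0 MISS; vc=[23,56]
#10 0x87→b16/s0 MISS; vc=[23,56,8]
#11 0x42→b8/s0 VC-HIT; vc=[23,56,16]
#12 0x79→b15/s7 MISS; vc=[23,56,16,47]
#13 0xb8→b23/s7 VC-HIT; vc=[15,56,16,47]
#14 0x78→b15/s7 VC-HIT; vc=[23,56,16,47]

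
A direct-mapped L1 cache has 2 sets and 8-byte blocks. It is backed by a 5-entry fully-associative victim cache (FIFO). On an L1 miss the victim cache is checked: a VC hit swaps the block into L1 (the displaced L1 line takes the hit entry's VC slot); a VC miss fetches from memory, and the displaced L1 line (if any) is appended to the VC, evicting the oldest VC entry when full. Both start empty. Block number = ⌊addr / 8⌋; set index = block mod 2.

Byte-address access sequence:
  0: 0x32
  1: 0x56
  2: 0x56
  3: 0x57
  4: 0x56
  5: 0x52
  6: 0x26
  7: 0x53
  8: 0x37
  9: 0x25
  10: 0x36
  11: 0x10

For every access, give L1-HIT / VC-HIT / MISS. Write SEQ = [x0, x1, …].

SEQ = [MISS, MISS, L1-HIT, L1-HIT, L1-HIT, L1-HIT, MISS, VC-HIT, VC-HIT, VC-HIT, VC-HIT, MISS]

0: 0x32 (blk 6, set 0) → MISS  vc=[]
1: 0x56 (blk 10, set 0) → MISS  vc=[6]
2: 0x56 (blk 10, set 0) → L1-HIT  vc=[6]
3: 0x57 (blk 10, set 0) → L1-HIT  vc=[6]
4: 0x56 (blk 10, set 0) → L1-HIT  vc=[6]
5: 0x52 (blk 10, set 0) → L1-HIT  vc=[6]
6: 0x26 (blk 4, set 0) → MISS  vc=[6, 10]
7: 0x53 (blk 10, set 0) → VC-HIT  vc=[6, 4]
8: 0x37 (blk 6, set 0) → VC-HIT  vc=[10, 4]
9: 0x25 (blk 4, set 0) → VC-HIT  vc=[10, 6]
10: 0x36 (blk 6, set 0) → VC-HIT  vc=[10, 4]
11: 0x10 (blk 2, set 0) → MISS  vc=[10, 4, 6]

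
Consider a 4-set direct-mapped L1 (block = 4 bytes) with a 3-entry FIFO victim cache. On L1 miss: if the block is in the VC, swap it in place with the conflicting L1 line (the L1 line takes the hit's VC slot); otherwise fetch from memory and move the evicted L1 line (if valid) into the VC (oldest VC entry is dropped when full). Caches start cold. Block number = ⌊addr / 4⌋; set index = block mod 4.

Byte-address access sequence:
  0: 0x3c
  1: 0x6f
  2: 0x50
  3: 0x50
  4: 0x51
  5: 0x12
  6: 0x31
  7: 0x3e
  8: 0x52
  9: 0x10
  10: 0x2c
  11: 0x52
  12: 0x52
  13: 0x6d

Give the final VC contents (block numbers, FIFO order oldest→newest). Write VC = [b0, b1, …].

VC = [4, 15, 11]

#0 0x3c→b15/s3 MISS; vc=[]
#1 0x6f→b27/s3 MISS; vc=[15]
#2 0x50→b20/s0 MISS; vc=[15]
#3 0x50→b20/s0 L1-HIT; vc=[15]
#4 0x51→b20/s0 L1-HIT; vc=[15]
#5 0x12→b4/s0 MISS; vc=[15,20]
#6 0x31→b12/s0 MISS; vc=[15,20,4]
#7 0x3e→b15/s3 VC-HIT; vc=[27,20,4]
#8 0x52→b20/s0 VC-HIT; vc=[27,12,4]
#9 0x10→b4/s0 VC-HIT; vc=[27,12,20]
#10 0x2c→b11/s3 MISS; vc=[12,20,15]
#11 0x52→b20/s0 VC-HIT; vc=[12,4,15]
#12 0x52→b20/s0 L1-HIT; vc=[12,4,15]
#13 0x6d→b27/s3 MISS; vc=[4,15,11]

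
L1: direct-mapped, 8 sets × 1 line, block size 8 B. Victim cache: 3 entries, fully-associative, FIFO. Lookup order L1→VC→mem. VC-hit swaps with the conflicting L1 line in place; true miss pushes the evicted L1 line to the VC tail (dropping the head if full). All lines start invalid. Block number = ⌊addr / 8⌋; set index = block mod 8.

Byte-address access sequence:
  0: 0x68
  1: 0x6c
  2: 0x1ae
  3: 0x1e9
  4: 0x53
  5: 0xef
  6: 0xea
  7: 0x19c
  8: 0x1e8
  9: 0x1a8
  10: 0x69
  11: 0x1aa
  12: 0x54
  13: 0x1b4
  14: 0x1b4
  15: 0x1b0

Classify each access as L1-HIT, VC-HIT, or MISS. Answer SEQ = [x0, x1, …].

  [0] addr=0x68 blk=13 s=5: MISS | VC []
  [1] addr=0x6c blk=13 s=5: L1-HIT | VC []
  [2] addr=0x1ae blk=53 s=5: MISS | VC [13]
  [3] addr=0x1e9 blk=61 s=5: MISS | VC [13, 53]
  [4] addr=0x53 blk=10 s=2: MISS | VC [13, 53]
  [5] addr=0xef blk=29 s=5: MISS | VC [13, 53, 61]
  [6] addr=0xea blk=29 s=5: L1-HIT | VC [13, 53, 61]
  [7] addr=0x19c blk=51 s=3: MISS | VC [13, 53, 61]
  [8] addr=0x1e8 blk=61 s=5: VC-HIT | VC [13, 53, 29]
  [9] addr=0x1a8 blk=53 s=5: VC-HIT | VC [13, 61, 29]
  [10] addr=0x69 blk=13 s=5: VC-HIT | VC [53, 61, 29]
  [11] addr=0x1aa blk=53 s=5: VC-HIT | VC [13, 61, 29]
  [12] addr=0x54 blk=10 s=2: L1-HIT | VC [13, 61, 29]
  [13] addr=0x1b4 blk=54 s=6: MISS | VC [13, 61, 29]
  [14] addr=0x1b4 blk=54 s=6: L1-HIT | VC [13, 61, 29]
  [15] addr=0x1b0 blk=54 s=6: L1-HIT | VC [13, 61, 29]

SEQ = [MISS, L1-HIT, MISS, MISS, MISS, MISS, L1-HIT, MISS, VC-HIT, VC-HIT, VC-HIT, VC-HIT, L1-HIT, MISS, L1-HIT, L1-HIT]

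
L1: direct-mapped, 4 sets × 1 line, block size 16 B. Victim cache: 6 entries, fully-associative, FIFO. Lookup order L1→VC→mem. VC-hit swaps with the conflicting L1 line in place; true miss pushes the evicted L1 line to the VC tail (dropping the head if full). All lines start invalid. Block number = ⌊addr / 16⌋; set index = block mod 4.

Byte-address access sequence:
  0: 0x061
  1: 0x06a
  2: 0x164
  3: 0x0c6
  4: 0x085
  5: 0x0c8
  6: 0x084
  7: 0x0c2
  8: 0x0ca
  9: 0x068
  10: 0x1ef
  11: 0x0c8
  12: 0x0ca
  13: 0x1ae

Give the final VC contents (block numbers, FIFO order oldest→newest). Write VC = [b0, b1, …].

#0 0x61→b6/s2 MISS; vc=[]
#1 0x6a→b6/s2 L1-HIT; vc=[]
#2 0x164→b22/s2 MISS; vc=[6]
#3 0xc6→b12/s0 MISS; vc=[6]
#4 0x85→b8/s0 MISS; vc=[6,12]
#5 0xc8→b12/s0 VC-HIT; vc=[6,8]
#6 0x84→b8/s0 VC-HIT; vc=[6,12]
#7 0xc2→b12/s0 VC-HIT; vc=[6,8]
#8 0xca→b12/s0 L1-HIT; vc=[6,8]
#9 0x68→b6/s2 VC-HIT; vc=[22,8]
#10 0x1ef→b30/s2 MISS; vc=[22,8,6]
#11 0xc8→b12/s0 L1-HIT; vc=[22,8,6]
#12 0xca→b12/s0 L1-HIT; vc=[22,8,6]
#13 0x1ae→b26/s2 MISS; vc=[22,8,6,30]

VC = [22, 8, 6, 30]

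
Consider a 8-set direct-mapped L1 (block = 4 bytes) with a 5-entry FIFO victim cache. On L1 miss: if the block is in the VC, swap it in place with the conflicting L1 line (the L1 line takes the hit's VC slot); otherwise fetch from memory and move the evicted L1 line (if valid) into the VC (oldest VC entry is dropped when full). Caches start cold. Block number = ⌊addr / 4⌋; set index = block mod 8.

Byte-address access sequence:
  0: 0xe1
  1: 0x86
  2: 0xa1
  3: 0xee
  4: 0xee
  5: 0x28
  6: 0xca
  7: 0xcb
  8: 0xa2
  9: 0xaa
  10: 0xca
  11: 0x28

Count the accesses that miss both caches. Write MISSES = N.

MISSES = 7

#0 0xe1→b56/s0 MISS; vc=[]
#1 0x86→b33/s1 MISS; vc=[]
#2 0xa1→b40/s0 MISS; vc=[56]
#3 0xee→b59/s3 MISS; vc=[56]
#4 0xee→b59/s3 L1-HIT; vc=[56]
#5 0x28→b10/s2 MISS; vc=[56]
#6 0xca→b50/s2 MISS; vc=[56,10]
#7 0xcb→b50/s2 L1-HIT; vc=[56,10]
#8 0xa2→b40/s0 L1-HIT; vc=[56,10]
#9 0xaa→b42/s2 MISS; vc=[56,10,50]
#10 0xca→b50/s2 VC-HIT; vc=[56,10,42]
#11 0x28→b10/s2 VC-HIT; vc=[56,50,42]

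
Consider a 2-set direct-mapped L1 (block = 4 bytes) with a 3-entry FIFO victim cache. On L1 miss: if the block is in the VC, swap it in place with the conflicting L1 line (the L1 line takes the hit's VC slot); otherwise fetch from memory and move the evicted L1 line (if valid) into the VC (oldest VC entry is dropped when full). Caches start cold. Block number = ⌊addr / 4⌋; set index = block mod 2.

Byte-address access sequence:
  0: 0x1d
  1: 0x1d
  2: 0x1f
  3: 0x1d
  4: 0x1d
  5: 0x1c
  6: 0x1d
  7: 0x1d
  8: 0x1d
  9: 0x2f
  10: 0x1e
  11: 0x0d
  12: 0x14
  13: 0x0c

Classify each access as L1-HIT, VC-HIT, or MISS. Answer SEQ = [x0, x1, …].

0: 0x1d (blk 7, set 1) → MISS  vc=[]
1: 0x1d (blk 7, set 1) → L1-HIT  vc=[]
2: 0x1f (blk 7, set 1) → L1-HIT  vc=[]
3: 0x1d (blk 7, set 1) → L1-HIT  vc=[]
4: 0x1d (blk 7, set 1) → L1-HIT  vc=[]
5: 0x1c (blk 7, set 1) → L1-HIT  vc=[]
6: 0x1d (blk 7, set 1) → L1-HIT  vc=[]
7: 0x1d (blk 7, set 1) → L1-HIT  vc=[]
8: 0x1d (blk 7, set 1) → L1-HIT  vc=[]
9: 0x2f (blk 11, set 1) → MISS  vc=[7]
10: 0x1e (blk 7, set 1) → VC-HIT  vc=[11]
11: 0xd (blk 3, set 1) → MISS  vc=[11, 7]
12: 0x14 (blk 5, set 1) → MISS  vc=[11, 7, 3]
13: 0xc (blk 3, set 1) → VC-HIT  vc=[11, 7, 5]

SEQ = [MISS, L1-HIT, L1-HIT, L1-HIT, L1-HIT, L1-HIT, L1-HIT, L1-HIT, L1-HIT, MISS, VC-HIT, MISS, MISS, VC-HIT]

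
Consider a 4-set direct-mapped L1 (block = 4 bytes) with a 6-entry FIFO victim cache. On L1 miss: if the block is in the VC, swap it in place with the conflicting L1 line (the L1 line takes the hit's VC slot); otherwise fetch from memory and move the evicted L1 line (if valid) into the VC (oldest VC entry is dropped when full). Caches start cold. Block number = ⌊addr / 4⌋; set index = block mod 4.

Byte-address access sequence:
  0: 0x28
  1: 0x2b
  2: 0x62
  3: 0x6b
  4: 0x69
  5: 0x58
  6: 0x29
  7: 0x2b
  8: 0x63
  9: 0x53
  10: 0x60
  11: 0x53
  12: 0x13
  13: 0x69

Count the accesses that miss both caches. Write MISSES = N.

MISSES = 6

#0 0x28→b10/s2 MISS; vc=[]
#1 0x2b→b10/s2 L1-HIT; vc=[]
#2 0x62→b24/s0 MISS; vc=[]
#3 0x6b→b26/s2 MISS; vc=[10]
#4 0x69→b26/s2 L1-HIT; vc=[10]
#5 0x58→b22/s2 MISS; vc=[10,26]
#6 0x29→b10/s2 VC-HIT; vc=[22,26]
#7 0x2b→b10/s2 L1-HIT; vc=[22,26]
#8 0x63→b24/s0 L1-HIT; vc=[22,26]
#9 0x53→b20/s0 MISS; vc=[22,26,24]
#10 0x60→b24/s0 VC-HIT; vc=[22,26,20]
#11 0x53→b20/s0 VC-HIT; vc=[22,26,24]
#12 0x13→b4/s0 MISS; vc=[22,26,24,20]
#13 0x69→b26/s2 VC-HIT; vc=[22,10,24,20]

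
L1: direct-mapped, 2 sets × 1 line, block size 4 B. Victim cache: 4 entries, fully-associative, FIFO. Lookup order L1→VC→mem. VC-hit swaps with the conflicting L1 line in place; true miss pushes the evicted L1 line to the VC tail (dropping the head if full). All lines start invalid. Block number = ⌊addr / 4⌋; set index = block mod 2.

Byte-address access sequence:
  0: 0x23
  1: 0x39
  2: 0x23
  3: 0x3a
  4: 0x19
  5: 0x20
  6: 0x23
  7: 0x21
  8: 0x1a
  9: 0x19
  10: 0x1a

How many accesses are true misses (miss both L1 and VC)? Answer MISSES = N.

  [0] addr=0x23 blk=8 s=0: MISS | VC []
  [1] addr=0x39 blk=14 s=0: MISS | VC [8]
  [2] addr=0x23 blk=8 s=0: VC-HIT | VC [14]
  [3] addr=0x3a blk=14 s=0: VC-HIT | VC [8]
  [4] addr=0x19 blk=6 s=0: MISS | VC [8, 14]
  [5] addr=0x20 blk=8 s=0: VC-HIT | VC [6, 14]
  [6] addr=0x23 blk=8 s=0: L1-HIT | VC [6, 14]
  [7] addr=0x21 blk=8 s=0: L1-HIT | VC [6, 14]
  [8] addr=0x1a blk=6 s=0: VC-HIT | VC [8, 14]
  [9] addr=0x19 blk=6 s=0: L1-HIT | VC [8, 14]
  [10] addr=0x1a blk=6 s=0: L1-HIT | VC [8, 14]

MISSES = 3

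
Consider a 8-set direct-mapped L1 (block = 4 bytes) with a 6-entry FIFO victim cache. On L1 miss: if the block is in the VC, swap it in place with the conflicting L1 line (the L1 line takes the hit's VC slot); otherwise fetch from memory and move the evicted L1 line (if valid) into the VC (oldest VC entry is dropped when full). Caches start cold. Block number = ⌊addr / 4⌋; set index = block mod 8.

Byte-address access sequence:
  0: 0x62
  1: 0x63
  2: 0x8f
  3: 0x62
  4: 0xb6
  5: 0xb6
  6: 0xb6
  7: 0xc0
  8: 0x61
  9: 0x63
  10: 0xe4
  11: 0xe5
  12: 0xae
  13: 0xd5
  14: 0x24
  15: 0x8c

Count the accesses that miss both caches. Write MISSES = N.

0: 0x62 (blk 24, set 0) → MISS  vc=[]
1: 0x63 (blk 24, set 0) → L1-HIT  vc=[]
2: 0x8f (blk 35, set 3) → MISS  vc=[]
3: 0x62 (blk 24, set 0) → L1-HIT  vc=[]
4: 0xb6 (blk 45, set 5) → MISS  vc=[]
5: 0xb6 (blk 45, set 5) → L1-HIT  vc=[]
6: 0xb6 (blk 45, set 5) → L1-HIT  vc=[]
7: 0xc0 (blk 48, set 0) → MISS  vc=[24]
8: 0x61 (blk 24, set 0) → VC-HIT  vc=[48]
9: 0x63 (blk 24, set 0) → L1-HIT  vc=[48]
10: 0xe4 (blk 57, set 1) → MISS  vc=[48]
11: 0xe5 (blk 57, set 1) → L1-HIT  vc=[48]
12: 0xae (blk 43, set 3) → MISS  vc=[48, 35]
13: 0xd5 (blk 53, set 5) → MISS  vc=[48, 35, 45]
14: 0x24 (blk 9, set 1) → MISS  vc=[48, 35, 45, 57]
15: 0x8c (blk 35, set 3) → VC-HIT  vc=[48, 43, 45, 57]

MISSES = 8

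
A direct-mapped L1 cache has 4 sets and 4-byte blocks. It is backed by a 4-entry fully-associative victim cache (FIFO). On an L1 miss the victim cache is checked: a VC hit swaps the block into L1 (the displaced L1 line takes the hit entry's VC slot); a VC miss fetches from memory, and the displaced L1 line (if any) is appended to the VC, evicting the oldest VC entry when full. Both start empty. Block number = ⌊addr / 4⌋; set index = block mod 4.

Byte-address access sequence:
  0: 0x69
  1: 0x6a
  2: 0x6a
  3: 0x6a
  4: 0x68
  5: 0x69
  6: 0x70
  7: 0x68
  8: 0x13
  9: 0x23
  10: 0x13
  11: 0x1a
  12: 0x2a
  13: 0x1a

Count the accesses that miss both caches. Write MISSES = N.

MISSES = 6

0: 0x69 (blk 26, set 2) → MISS  vc=[]
1: 0x6a (blk 26, set 2) → L1-HIT  vc=[]
2: 0x6a (blk 26, set 2) → L1-HIT  vc=[]
3: 0x6a (blk 26, set 2) → L1-HIT  vc=[]
4: 0x68 (blk 26, set 2) → L1-HIT  vc=[]
5: 0x69 (blk 26, set 2) → L1-HIT  vc=[]
6: 0x70 (blk 28, set 0) → MISS  vc=[]
7: 0x68 (blk 26, set 2) → L1-HIT  vc=[]
8: 0x13 (blk 4, set 0) → MISS  vc=[28]
9: 0x23 (blk 8, set 0) → MISS  vc=[28, 4]
10: 0x13 (blk 4, set 0) → VC-HIT  vc=[28, 8]
11: 0x1a (blk 6, set 2) → MISS  vc=[28, 8, 26]
12: 0x2a (blk 10, set 2) → MISS  vc=[28, 8, 26, 6]
13: 0x1a (blk 6, set 2) → VC-HIT  vc=[28, 8, 26, 10]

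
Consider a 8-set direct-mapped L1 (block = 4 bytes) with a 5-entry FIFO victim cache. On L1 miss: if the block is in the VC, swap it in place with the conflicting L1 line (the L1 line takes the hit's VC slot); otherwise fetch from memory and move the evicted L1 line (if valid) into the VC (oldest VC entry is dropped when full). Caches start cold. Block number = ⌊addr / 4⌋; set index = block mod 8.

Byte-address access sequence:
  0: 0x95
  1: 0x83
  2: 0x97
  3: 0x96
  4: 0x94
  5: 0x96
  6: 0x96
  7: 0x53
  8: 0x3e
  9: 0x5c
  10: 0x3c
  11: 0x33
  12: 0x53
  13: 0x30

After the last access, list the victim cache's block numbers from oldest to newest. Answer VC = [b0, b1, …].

VC = [23, 20]

0: 0x95 (blk 37, set 5) → MISS  vc=[]
1: 0x83 (blk 32, set 0) → MISS  vc=[]
2: 0x97 (blk 37, set 5) → L1-HIT  vc=[]
3: 0x96 (blk 37, set 5) → L1-HIT  vc=[]
4: 0x94 (blk 37, set 5) → L1-HIT  vc=[]
5: 0x96 (blk 37, set 5) → L1-HIT  vc=[]
6: 0x96 (blk 37, set 5) → L1-HIT  vc=[]
7: 0x53 (blk 20, set 4) → MISS  vc=[]
8: 0x3e (blk 15, set 7) → MISS  vc=[]
9: 0x5c (blk 23, set 7) → MISS  vc=[15]
10: 0x3c (blk 15, set 7) → VC-HIT  vc=[23]
11: 0x33 (blk 12, set 4) → MISS  vc=[23, 20]
12: 0x53 (blk 20, set 4) → VC-HIT  vc=[23, 12]
13: 0x30 (blk 12, set 4) → VC-HIT  vc=[23, 20]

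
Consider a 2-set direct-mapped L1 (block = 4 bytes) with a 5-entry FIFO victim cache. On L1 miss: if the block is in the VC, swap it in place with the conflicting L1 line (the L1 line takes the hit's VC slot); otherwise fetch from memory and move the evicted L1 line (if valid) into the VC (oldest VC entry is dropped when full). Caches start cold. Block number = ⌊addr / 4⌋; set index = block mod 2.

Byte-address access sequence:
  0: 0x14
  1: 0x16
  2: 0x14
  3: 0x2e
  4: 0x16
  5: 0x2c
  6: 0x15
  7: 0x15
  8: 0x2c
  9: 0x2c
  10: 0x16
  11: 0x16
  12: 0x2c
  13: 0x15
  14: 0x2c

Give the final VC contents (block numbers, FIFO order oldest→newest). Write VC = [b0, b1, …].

VC = [5]

  [0] addr=0x14 blk=5 s=1: MISS | VC []
  [1] addr=0x16 blk=5 s=1: L1-HIT | VC []
  [2] addr=0x14 blk=5 s=1: L1-HIT | VC []
  [3] addr=0x2e blk=11 s=1: MISS | VC [5]
  [4] addr=0x16 blk=5 s=1: VC-HIT | VC [11]
  [5] addr=0x2c blk=11 s=1: VC-HIT | VC [5]
  [6] addr=0x15 blk=5 s=1: VC-HIT | VC [11]
  [7] addr=0x15 blk=5 s=1: L1-HIT | VC [11]
  [8] addr=0x2c blk=11 s=1: VC-HIT | VC [5]
  [9] addr=0x2c blk=11 s=1: L1-HIT | VC [5]
  [10] addr=0x16 blk=5 s=1: VC-HIT | VC [11]
  [11] addr=0x16 blk=5 s=1: L1-HIT | VC [11]
  [12] addr=0x2c blk=11 s=1: VC-HIT | VC [5]
  [13] addr=0x15 blk=5 s=1: VC-HIT | VC [11]
  [14] addr=0x2c blk=11 s=1: VC-HIT | VC [5]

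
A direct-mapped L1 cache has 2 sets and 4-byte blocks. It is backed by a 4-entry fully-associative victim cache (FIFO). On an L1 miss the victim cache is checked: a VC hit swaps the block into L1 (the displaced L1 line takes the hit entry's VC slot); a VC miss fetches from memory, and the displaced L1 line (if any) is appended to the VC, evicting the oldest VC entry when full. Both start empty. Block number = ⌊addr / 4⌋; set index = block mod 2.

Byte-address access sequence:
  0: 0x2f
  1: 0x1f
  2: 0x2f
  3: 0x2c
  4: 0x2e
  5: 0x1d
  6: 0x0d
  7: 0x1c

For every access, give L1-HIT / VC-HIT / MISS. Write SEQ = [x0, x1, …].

0: 0x2f (blk 11, set 1) → MISS  vc=[]
1: 0x1f (blk 7, set 1) → MISS  vc=[11]
2: 0x2f (blk 11, set 1) → VC-HIT  vc=[7]
3: 0x2c (blk 11, set 1) → L1-HIT  vc=[7]
4: 0x2e (blk 11, set 1) → L1-HIT  vc=[7]
5: 0x1d (blk 7, set 1) → VC-HIT  vc=[11]
6: 0xd (blk 3, set 1) → MISS  vc=[11, 7]
7: 0x1c (blk 7, set 1) → VC-HIT  vc=[11, 3]

SEQ = [MISS, MISS, VC-HIT, L1-HIT, L1-HIT, VC-HIT, MISS, VC-HIT]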